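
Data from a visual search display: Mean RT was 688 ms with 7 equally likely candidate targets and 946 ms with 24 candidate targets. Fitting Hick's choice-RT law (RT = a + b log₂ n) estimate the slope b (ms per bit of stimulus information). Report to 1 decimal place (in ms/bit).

b = (RT₂ − RT₁)/(log₂ n₂ − log₂ n₁) = (946 − 688)/(4.5850 − 2.8074) = 145.139 ms/bit.

145.1 ms/bit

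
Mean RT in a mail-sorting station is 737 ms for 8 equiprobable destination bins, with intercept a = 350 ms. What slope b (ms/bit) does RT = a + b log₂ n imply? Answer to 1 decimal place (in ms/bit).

log₂(8) = 3 bits.
b = (RT − a)/log₂ n = (737 − 350) / 3 = 129.000 ms/bit.

129.0 ms/bit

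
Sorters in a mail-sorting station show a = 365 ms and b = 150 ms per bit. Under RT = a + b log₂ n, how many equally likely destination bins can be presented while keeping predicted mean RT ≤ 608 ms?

Information budget: (608 − 365)/150 = 1.6200 bits, so n ≤ 2^1.6200 = 3.074 → at most 3.

3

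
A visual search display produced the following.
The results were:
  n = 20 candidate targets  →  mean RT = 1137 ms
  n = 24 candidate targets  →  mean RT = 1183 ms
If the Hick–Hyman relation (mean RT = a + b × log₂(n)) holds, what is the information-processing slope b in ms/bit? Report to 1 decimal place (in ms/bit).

174.9 ms/bit

b = (RT₂ − RT₁)/(log₂ n₂ − log₂ n₁) = (1183 − 1137)/(4.5850 − 4.3219) = 174.882 ms/bit.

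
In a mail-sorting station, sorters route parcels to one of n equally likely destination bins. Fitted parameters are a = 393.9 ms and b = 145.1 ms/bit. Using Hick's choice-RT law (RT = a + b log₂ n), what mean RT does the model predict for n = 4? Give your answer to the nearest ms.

684 ms

log₂(4) = 2 bits, so RT = 393.9 + 145.1 × 2 ≈ 684.100 ms.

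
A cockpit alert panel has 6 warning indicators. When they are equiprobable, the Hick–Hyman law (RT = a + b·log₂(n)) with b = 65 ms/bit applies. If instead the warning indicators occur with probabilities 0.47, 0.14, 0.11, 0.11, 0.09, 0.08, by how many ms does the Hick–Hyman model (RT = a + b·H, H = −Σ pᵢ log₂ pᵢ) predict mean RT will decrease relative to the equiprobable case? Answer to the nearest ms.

Equiprobable entropy H₀ = log₂ 6 = 2.5850 bits.
Skewed entropy H = −Σ pᵢ log₂ pᵢ = 2.2138 bits.
ΔRT = b·(H₀ − H) = 65 × 0.3712 = 24.13 ms.

24 ms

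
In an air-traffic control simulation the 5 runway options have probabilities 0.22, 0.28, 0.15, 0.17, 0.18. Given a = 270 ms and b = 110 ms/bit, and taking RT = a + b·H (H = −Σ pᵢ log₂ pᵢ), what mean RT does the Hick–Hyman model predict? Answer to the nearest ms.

Entropy contributions −pᵢ log₂ pᵢ: 0.4806, 0.5142, 0.4105, 0.4346, 0.4453; sum H = 2.2852 bits.
RT = a + bH = 270 + 110·2.2852 = 521.38 ms.

521 ms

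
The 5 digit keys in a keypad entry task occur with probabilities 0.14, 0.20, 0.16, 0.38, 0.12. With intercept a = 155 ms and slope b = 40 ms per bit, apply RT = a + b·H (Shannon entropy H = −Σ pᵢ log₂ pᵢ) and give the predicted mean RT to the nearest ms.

242 ms

Entropy contributions −pᵢ log₂ pᵢ: 0.3971, 0.4644, 0.4230, 0.5305, 0.3671; sum H = 2.1820 bits.
RT = a + bH = 155 + 40·2.1820 = 242.28 ms.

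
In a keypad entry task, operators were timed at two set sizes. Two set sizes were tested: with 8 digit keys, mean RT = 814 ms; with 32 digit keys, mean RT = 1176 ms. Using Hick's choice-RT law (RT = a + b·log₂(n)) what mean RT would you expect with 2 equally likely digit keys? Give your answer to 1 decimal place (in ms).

Solve the two-equation system in a and b:
  b = (1176 − 814) / (log₂ 32 − log₂ 8) = 362 / (5 − 3) = 181.000 ms/bit
  a = 814 − 181.000 × 3 = 271.000 ms
Then RT(2) = 271.000 + 181.000 × log₂ 2 = 271.000 + 181.000 × 1 ≈ 452.000 ms.

452.0 ms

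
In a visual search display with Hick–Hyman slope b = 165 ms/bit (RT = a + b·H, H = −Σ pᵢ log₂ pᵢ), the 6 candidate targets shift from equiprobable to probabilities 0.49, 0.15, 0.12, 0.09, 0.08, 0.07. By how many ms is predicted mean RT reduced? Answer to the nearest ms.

71 ms

Equiprobable entropy H₀ = log₂ 6 = 2.5850 bits.
Skewed entropy H = −Σ pᵢ log₂ pᵢ = 2.1546 bits.
ΔRT = b·(H₀ − H) = 165 × 0.4304 = 71.01 ms.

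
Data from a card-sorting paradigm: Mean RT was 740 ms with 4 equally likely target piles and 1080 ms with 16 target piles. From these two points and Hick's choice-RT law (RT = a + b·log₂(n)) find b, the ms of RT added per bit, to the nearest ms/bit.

170 ms/bit

The slope on a log₂ axis is (1080 − 740) / (4 − 2) = 170 ms/bit.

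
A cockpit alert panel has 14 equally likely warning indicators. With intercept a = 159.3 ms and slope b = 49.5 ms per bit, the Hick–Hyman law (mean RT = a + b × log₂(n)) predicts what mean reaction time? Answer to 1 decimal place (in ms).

log₂(14) = 3.8074 bits, so RT = 159.3 + 49.5 × 3.8074 ≈ 347.764 ms.

347.8 ms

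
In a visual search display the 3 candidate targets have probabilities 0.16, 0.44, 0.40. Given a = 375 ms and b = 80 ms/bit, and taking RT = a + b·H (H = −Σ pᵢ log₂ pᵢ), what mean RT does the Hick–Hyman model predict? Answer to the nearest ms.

493 ms

H = 0.16·log₂(1/0.16) + 0.44·log₂(1/0.44) + 0.40·log₂(1/0.40) = 1.4729 bits.
RT = 375 + 80 × 1.4729 = 492.83 ms.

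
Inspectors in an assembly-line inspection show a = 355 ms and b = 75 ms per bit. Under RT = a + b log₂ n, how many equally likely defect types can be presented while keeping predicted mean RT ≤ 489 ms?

3

75·log₂ n ≤ 489 − 355 = 134, giving log₂ n ≤ 1.7867 and n ≤ 3.450. The largest whole number is 3.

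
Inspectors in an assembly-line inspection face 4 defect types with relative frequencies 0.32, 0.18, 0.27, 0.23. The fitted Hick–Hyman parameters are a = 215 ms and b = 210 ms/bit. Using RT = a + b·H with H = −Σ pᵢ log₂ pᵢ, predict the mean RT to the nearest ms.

Entropy contributions −pᵢ log₂ pᵢ: 0.5260, 0.4453, 0.5100, 0.4877; sum H = 1.9690 bits.
RT = a + bH = 215 + 210·1.9690 = 628.50 ms.

628 ms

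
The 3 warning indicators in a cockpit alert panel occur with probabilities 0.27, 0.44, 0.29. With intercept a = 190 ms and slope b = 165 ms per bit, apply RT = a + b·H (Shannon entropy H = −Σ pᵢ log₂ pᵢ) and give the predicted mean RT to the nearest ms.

446 ms

H = 0.27·log₂(1/0.27) + 0.44·log₂(1/0.44) + 0.29·log₂(1/0.29) = 1.5491 bits.
RT = 190 + 165 × 1.5491 = 445.60 ms.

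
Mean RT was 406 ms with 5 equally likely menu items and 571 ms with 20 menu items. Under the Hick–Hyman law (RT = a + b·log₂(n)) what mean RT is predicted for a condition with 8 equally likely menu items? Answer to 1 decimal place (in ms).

Fit slope and intercept:
  b = (571 − 406) / (log₂ 20 − log₂ 5) = 165 / (4.3219 − 2.3219) = 82.500 ms/bit
  a = 406 − 82.500 × 2.3219 = 214.441 ms
Then RT(8) = 214.441 + 82.500 × log₂ 8 = 214.441 + 82.500 × 3 ≈ 461.941 ms.

461.9 ms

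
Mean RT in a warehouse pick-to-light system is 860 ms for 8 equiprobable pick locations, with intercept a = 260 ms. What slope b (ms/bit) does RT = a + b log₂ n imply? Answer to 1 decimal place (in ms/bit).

b = (860 − 260) / log₂(8) = 600 / 3 = 200.000 ms/bit.

200.0 ms/bit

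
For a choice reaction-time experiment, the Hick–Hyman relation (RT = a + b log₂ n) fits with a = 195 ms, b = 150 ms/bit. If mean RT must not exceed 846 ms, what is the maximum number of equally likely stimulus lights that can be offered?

150·log₂ n ≤ 846 − 195 = 651, giving log₂ n ≤ 4.3400 and n ≤ 20.252. The largest whole number is 20.

20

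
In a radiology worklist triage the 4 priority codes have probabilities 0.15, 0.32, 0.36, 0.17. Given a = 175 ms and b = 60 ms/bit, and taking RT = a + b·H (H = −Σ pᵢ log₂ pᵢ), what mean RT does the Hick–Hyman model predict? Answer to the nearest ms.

289 ms

Entropy contributions −pᵢ log₂ pᵢ: 0.4105, 0.5260, 0.5306, 0.4346; sum H = 1.9018 bits.
RT = a + bH = 175 + 60·1.9018 = 289.11 ms.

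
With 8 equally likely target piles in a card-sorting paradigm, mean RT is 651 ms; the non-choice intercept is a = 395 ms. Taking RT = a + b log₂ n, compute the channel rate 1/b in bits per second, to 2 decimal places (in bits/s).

b = (651 − 395)/log₂ 8 = 256/3 = 85.333 ms per bit = 0.08533 s/bit; the reciprocal is 11.719 bits/s.

11.72 bits/s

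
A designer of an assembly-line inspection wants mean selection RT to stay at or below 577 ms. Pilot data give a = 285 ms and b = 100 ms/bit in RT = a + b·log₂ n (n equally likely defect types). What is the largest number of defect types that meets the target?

7

Information budget: (577 − 285)/100 = 2.9200 bits, so n ≤ 2^2.9200 = 7.568 → at most 7.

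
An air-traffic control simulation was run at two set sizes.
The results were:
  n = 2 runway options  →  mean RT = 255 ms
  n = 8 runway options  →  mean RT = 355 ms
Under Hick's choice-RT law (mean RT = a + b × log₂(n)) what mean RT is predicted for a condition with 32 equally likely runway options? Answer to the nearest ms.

RT is linear in log₂ n, so two points fix the line:
  b = (355 − 255) / (log₂ 8 − log₂ 2) = 100 / (3 − 1) = 50 ms/bit
  a = 255 − 50 × 1 = 205 ms
Then RT(32) = 205 + 50 × log₂ 32 = 205 + 50 × 5 ≈ 455.000 ms.

455 ms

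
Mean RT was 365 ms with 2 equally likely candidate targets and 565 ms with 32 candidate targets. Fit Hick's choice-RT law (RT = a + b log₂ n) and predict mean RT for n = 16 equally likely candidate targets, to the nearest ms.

Solve the two-equation system in a and b:
  b = (565 − 365) / (log₂ 32 − log₂ 2) = 200 / (5 − 1) = 50 ms/bit
  a = 365 − 50 × 1 = 315 ms
Then RT(16) = 315 + 50 × log₂ 16 = 315 + 50 × 4 ≈ 515.000 ms.

515 ms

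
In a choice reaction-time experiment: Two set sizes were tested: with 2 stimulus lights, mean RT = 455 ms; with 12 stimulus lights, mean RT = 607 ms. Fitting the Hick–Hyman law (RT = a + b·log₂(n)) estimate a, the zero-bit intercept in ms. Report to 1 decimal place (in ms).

Slope: b = (607 − 455) / (log₂ 12 − log₂ 2) = 152/2.5850 = 58.802 ms/bit.
a = RT₁ − b·log₂ n₁ = 455 − 58.802 × 1 = 396.198 ms.

396.2 ms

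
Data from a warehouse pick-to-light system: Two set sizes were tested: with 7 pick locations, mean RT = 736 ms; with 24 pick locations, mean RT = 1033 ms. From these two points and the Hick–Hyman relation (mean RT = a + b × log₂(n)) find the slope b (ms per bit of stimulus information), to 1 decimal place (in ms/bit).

167.1 ms/bit

Slope: b = (1033 − 736) / (log₂ 24 − log₂ 7) = 297/1.7776 = 167.078 ms/bit.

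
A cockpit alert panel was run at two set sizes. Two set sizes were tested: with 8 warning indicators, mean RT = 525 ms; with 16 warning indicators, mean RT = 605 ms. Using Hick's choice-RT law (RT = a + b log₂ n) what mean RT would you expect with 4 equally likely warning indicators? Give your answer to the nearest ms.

445 ms

Fit slope and intercept:
  b = (605 − 525) / (log₂ 16 − log₂ 8) = 80 / (4 − 3) = 80 ms/bit
  a = 525 − 80 × 3 = 285 ms
Then RT(4) = 285 + 80 × log₂ 4 = 285 + 80 × 2 ≈ 445.000 ms.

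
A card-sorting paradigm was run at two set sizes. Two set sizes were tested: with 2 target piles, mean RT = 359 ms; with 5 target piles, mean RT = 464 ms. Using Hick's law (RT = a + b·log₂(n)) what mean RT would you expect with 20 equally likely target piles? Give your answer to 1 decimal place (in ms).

With log₂ n on the abscissa the relation is linear; from the two conditions:
  b = (464 − 359) / (log₂ 5 − log₂ 2) = 105 / (2.3219 − 1) = 79.429 ms/bit
  a = 359 − 79.429 × 1 = 279.571 ms
Then RT(20) = 279.571 + 79.429 × log₂ 20 = 279.571 + 79.429 × 4.3219 ≈ 622.859 ms.

622.9 ms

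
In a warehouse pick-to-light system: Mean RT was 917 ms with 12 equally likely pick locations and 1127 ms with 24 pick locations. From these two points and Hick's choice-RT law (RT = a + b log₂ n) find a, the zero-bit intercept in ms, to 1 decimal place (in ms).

164.2 ms

b = (RT₂ − RT₁)/(log₂ n₂ − log₂ n₁) = (1127 − 917)/(4.5850 − 3.5850) = 210.000 ms/bit.
Intercept: a = 917 − 210.000·log₂(12) = 164.158 ms.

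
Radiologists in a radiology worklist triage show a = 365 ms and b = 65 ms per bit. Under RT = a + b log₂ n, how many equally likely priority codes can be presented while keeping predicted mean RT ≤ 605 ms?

12

Information budget: (605 − 365)/65 = 3.6923 bits, so n ≤ 2^3.6923 = 12.927 → at most 12.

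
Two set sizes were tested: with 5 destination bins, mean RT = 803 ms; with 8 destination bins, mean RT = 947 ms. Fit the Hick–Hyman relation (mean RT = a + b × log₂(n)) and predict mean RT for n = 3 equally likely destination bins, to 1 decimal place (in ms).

646.5 ms

Solve the two-equation system in a and b:
  b = (947 − 803) / (log₂ 8 − log₂ 5) = 144 / (3 − 2.3219) = 212.367 ms/bit
  a = 803 − 212.367 × 2.3219 = 309.899 ms
Then RT(3) = 309.899 + 212.367 × log₂ 3 = 309.899 + 212.367 × 1.5850 ≈ 646.493 ms.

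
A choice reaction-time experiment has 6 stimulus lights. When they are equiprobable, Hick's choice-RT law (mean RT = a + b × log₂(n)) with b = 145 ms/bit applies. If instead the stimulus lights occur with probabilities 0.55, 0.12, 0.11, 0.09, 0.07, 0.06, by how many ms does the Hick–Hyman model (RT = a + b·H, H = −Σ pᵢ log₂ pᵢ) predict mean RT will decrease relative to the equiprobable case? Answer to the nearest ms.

The RT saving is b·ΔH. Equiprobable H₀ = log₂(6) = 2.5850 bits; with the given probabilities H = 2.0165 bits.
b·(H₀ − H) = 145 × (2.5850 − 2.0165) = 82.43 ms.

82 ms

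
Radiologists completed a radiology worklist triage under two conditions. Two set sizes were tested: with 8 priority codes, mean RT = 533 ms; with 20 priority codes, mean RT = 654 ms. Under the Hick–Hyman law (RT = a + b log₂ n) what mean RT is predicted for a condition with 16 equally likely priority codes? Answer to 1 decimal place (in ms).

624.5 ms

Fit slope and intercept:
  b = (654 − 533) / (log₂ 20 − log₂ 8) = 121 / (4.3219 − 3) = 91.533 ms/bit
  a = 533 − 91.533 × 3 = 258.401 ms
Then RT(16) = 258.401 + 91.533 × log₂ 16 = 258.401 + 91.533 × 4 ≈ 624.533 ms.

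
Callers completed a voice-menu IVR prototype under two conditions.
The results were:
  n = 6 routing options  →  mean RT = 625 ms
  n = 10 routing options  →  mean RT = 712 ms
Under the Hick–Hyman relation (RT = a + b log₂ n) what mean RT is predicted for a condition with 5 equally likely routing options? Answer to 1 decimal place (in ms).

593.9 ms

RT is linear in log₂ n, so two points fix the line:
  b = (712 − 625) / (log₂ 10 − log₂ 6) = 87 / (3.3219 − 2.5850) = 118.052 ms/bit
  a = 625 − 118.052 × 2.5850 = 319.841 ms
Then RT(5) = 319.841 + 118.052 × log₂ 5 = 319.841 + 118.052 × 2.3219 ≈ 593.948 ms.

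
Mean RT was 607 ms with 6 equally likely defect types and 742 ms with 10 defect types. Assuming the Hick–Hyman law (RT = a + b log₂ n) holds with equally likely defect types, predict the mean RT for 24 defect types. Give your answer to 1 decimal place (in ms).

973.4 ms

Solve the two-equation system in a and b:
  b = (742 − 607) / (log₂ 10 − log₂ 6) = 135 / (3.3219 − 2.5850) = 183.184 ms/bit
  a = 607 − 183.184 × 2.5850 = 133.477 ms
Then RT(24) = 133.477 + 183.184 × log₂ 24 = 133.477 + 183.184 × 4.5850 ≈ 973.367 ms.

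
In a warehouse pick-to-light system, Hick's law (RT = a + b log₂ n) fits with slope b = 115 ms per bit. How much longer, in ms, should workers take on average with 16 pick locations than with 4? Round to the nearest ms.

230 ms

ΔRT = (a + b log₂ n₂) − (a + b log₂ n₁) = b·(log₂ n₂ − log₂ n₁).
log₂(16) − log₂(4) = log₂(16/4) = log₂(4) = 2.
ΔRT = 115 × 2.0000 = 230.000 ms.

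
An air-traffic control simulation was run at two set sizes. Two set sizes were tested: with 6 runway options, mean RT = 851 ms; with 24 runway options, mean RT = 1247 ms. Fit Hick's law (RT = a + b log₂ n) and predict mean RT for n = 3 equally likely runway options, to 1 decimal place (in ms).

Solve the two-equation system in a and b:
  b = (1247 − 851) / (log₂ 24 − log₂ 6) = 396 / (4.5850 − 2.5850) = 198.000 ms/bit
  a = 851 − 198.000 × 2.5850 = 339.177 ms
Then RT(3) = 339.177 + 198.000 × log₂ 3 = 339.177 + 198.000 × 1.5850 ≈ 653.000 ms.

653.0 ms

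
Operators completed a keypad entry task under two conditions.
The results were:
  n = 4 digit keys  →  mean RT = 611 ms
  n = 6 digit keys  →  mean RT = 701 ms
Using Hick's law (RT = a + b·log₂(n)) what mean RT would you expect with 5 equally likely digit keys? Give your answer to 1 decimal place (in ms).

RT is linear in log₂ n, so two points fix the line:
  b = (701 − 611) / (log₂ 6 − log₂ 4) = 90 / (2.5850 − 2) = 153.856 ms/bit
  a = 611 − 153.856 × 2 = 303.288 ms
Then RT(5) = 303.288 + 153.856 × log₂ 5 = 303.288 + 153.856 × 2.3219 ≈ 660.531 ms.

660.5 ms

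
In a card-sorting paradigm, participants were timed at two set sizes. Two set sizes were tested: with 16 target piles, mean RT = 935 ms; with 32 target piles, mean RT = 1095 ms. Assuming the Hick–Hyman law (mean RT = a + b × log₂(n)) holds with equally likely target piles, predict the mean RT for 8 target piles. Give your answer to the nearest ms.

775 ms

Solve the two-equation system in a and b:
  b = (1095 − 935) / (log₂ 32 − log₂ 16) = 160 / (5 − 4) = 160 ms/bit
  a = 935 − 160 × 4 = 295 ms
Then RT(8) = 295 + 160 × log₂ 8 = 295 + 160 × 3 ≈ 775.000 ms.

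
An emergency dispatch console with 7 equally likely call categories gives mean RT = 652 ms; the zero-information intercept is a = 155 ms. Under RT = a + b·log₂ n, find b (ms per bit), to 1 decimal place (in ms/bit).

177.0 ms/bit

b = (652 − 155) / log₂(7) = 497 / 2.8074 = 177.035 ms/bit.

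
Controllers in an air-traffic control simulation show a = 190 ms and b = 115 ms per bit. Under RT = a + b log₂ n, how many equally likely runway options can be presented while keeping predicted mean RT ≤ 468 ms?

5

115·log₂ n ≤ 468 − 190 = 278, giving log₂ n ≤ 2.4174 and n ≤ 5.342. The largest whole number is 5.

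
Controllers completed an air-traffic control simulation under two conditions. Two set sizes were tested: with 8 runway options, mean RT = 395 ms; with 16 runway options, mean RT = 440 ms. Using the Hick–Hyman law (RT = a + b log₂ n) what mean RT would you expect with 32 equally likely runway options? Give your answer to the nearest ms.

With log₂ n on the abscissa the relation is linear; from the two conditions:
  b = (440 − 395) / (log₂ 16 − log₂ 8) = 45 / (4 − 3) = 45 ms/bit
  a = 395 − 45 × 3 = 260 ms
Then RT(32) = 260 + 45 × log₂ 32 = 260 + 45 × 5 ≈ 485.000 ms.

485 ms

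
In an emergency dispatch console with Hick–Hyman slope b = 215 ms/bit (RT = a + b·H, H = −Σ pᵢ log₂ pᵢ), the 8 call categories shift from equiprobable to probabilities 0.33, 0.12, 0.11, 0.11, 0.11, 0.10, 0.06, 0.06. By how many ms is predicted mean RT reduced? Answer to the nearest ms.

Equiprobable entropy H₀ = log₂ 8 = 3.0000 bits.
Skewed entropy H = −Σ pᵢ log₂ pᵢ = 2.7650 bits.
ΔRT = b·(H₀ − H) = 215 × 0.2350 = 50.52 ms.

51 ms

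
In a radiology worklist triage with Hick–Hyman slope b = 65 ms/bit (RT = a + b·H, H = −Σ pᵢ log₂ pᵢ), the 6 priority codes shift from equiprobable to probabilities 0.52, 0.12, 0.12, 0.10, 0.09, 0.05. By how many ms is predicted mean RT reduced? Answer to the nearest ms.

The RT saving is b·ΔH. Equiprobable H₀ = log₂(6) = 2.5850 bits; with the given probabilities H = 2.0857 bits.
b·(H₀ − H) = 65 × (2.5850 − 2.0857) = 32.46 ms.

32 ms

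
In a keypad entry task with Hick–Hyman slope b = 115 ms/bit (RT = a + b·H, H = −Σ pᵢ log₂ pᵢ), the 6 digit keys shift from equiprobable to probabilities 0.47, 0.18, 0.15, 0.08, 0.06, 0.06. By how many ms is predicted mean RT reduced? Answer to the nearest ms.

The RT saving is b·ΔH. Equiprobable H₀ = log₂(6) = 2.5850 bits; with the given probabilities H = 2.1464 bits.
b·(H₀ − H) = 115 × (2.5850 − 2.1464) = 50.44 ms.

50 ms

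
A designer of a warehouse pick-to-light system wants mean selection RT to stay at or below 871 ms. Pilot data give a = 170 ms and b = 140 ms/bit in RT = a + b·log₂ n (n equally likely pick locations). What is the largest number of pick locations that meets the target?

32

Set 170 + 140·log₂ n ≤ 871 → log₂ n ≤ (871 − 170)/140 = 5.0071.
So n ≤ 2^5.0071 = 32.159; the largest integer n is 32.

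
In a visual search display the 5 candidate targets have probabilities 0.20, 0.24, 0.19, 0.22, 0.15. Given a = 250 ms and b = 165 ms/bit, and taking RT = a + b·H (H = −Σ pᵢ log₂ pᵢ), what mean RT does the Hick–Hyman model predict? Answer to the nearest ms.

630 ms

H = 0.20·log₂(1/0.20) + 0.24·log₂(1/0.24) + 0.19·log₂(1/0.19) + 0.22·log₂(1/0.22) + 0.15·log₂(1/0.15) = 2.3049 bits.
RT = 250 + 165 × 2.3049 = 630.30 ms.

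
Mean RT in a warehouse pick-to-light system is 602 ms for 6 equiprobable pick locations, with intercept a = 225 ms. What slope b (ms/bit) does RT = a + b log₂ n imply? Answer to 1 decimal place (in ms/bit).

145.8 ms/bit

6 alternatives carry log₂ 6 = 2.5850 bits; the choice cost is 602 − 225 = 377 ms, so b = 377/2.5850 = 145.844 ms/bit.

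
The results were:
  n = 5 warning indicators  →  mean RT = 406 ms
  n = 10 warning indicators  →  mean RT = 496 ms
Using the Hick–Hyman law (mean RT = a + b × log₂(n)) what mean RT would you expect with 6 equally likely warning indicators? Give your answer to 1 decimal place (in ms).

RT is linear in log₂ n, so two points fix the line:
  b = (496 − 406) / (log₂ 10 − log₂ 5) = 90 / (3.3219 − 2.3219) = 90.000 ms/bit
  a = 406 − 90.000 × 2.3219 = 197.026 ms
Then RT(6) = 197.026 + 90.000 × log₂ 6 = 197.026 + 90.000 × 2.5850 ≈ 429.673 ms.

429.7 ms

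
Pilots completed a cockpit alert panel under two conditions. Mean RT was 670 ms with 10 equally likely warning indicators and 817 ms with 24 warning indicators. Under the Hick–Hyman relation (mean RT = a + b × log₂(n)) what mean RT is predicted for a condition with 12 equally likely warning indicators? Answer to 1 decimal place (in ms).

Fit slope and intercept:
  b = (817 − 670) / (log₂ 24 − log₂ 10) = 147 / (4.5850 − 3.3219) = 116.386 ms/bit
  a = 670 − 116.386 × 3.3219 = 283.373 ms
Then RT(12) = 283.373 + 116.386 × log₂ 12 = 283.373 + 116.386 × 3.5850 ≈ 700.614 ms.

700.6 ms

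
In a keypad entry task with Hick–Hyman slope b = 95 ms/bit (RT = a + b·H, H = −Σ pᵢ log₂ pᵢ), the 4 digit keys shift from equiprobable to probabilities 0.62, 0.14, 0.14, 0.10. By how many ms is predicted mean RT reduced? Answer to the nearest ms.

42 ms

The RT saving is b·ΔH. Equiprobable H₀ = log₂(4) = 2.0000 bits; with the given probabilities H = 1.5540 bits.
b·(H₀ − H) = 95 × (2.0000 − 1.5540) = 42.37 ms.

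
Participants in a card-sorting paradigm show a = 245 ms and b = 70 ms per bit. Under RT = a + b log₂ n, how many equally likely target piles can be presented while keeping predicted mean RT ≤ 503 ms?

70·log₂ n ≤ 503 − 245 = 258, giving log₂ n ≤ 3.6857 and n ≤ 12.868. The largest whole number is 12.

12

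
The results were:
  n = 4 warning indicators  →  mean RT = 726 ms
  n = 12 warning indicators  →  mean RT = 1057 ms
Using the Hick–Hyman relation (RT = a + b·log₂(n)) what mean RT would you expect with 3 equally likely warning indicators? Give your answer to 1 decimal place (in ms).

639.3 ms

RT is linear in log₂ n, so two points fix the line:
  b = (1057 − 726) / (log₂ 12 − log₂ 4) = 331 / (3.5850 − 2) = 208.838 ms/bit
  a = 726 − 208.838 × 2 = 308.325 ms
Then RT(3) = 308.325 + 208.838 × log₂ 3 = 308.325 + 208.838 × 1.5850 ≈ 639.325 ms.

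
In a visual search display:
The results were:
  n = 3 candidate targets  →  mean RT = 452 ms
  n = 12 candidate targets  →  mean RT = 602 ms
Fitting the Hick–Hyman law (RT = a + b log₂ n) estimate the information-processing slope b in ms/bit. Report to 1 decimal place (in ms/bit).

75.0 ms/bit

b = (RT₂ − RT₁)/(log₂ n₂ − log₂ n₁) = (602 − 452)/(3.5850 − 1.5850) = 75.000 ms/bit.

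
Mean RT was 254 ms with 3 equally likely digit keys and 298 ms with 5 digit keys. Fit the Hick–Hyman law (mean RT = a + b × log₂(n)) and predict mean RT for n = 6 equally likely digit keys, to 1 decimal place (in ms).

313.7 ms

Solve the two-equation system in a and b:
  b = (298 − 254) / (log₂ 5 − log₂ 3) = 44 / (2.3219 − 1.5850) = 59.704 ms/bit
  a = 254 − 59.704 × 1.5850 = 159.371 ms
Then RT(6) = 159.371 + 59.704 × log₂ 6 = 159.371 + 59.704 × 2.5850 ≈ 313.704 ms.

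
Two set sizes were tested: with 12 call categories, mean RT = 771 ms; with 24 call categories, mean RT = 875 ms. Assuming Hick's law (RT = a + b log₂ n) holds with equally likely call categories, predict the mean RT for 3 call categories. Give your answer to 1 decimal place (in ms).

563.0 ms

With log₂ n on the abscissa the relation is linear; from the two conditions:
  b = (875 − 771) / (log₂ 24 − log₂ 12) = 104 / (4.5850 − 3.5850) = 104.000 ms/bit
  a = 771 − 104.000 × 3.5850 = 398.164 ms
Then RT(3) = 398.164 + 104.000 × log₂ 3 = 398.164 + 104.000 × 1.5850 ≈ 563.000 ms.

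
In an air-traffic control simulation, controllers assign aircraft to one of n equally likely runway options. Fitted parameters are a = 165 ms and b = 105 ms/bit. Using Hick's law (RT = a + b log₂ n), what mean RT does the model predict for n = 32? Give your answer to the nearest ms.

log₂(32) = 5 bits, so RT = 165 + 105 × 5 ≈ 690.000 ms.

690 ms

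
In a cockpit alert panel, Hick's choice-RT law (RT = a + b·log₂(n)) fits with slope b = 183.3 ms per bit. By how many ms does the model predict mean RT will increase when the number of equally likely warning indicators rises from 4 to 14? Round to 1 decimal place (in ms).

331.3 ms

The intercept a cancels: ΔRT = b·(log₂ n₂ − log₂ n₁) = b·log₂(n₂/n₁).
log₂(14) − log₂(4) = 3.8074 − 2 = 1.8074.
ΔRT = 183.3 × 1.8074 = 331.288 ms.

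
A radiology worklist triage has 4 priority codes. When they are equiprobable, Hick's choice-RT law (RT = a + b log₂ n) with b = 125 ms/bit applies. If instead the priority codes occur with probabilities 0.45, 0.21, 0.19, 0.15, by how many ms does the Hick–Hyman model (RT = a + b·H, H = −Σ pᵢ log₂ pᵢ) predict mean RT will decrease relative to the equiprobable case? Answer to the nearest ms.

18 ms

Equiprobable entropy H₀ = log₂ 4 = 2.0000 bits.
Skewed entropy H = −Σ pᵢ log₂ pᵢ = 1.8570 bits.
ΔRT = b·(H₀ − H) = 125 × 0.1430 = 17.88 ms.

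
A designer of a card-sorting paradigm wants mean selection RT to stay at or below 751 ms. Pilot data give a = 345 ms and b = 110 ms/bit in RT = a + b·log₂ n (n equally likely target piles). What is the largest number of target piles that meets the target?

Information budget: (751 − 345)/110 = 3.6909 bits, so n ≤ 2^3.6909 = 12.914 → at most 12.

12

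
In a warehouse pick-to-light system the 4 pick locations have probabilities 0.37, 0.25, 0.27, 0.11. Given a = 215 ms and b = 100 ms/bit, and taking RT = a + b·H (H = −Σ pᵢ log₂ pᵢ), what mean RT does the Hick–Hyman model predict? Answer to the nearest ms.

404 ms

H = 0.37·log₂(1/0.37) + 0.25·log₂(1/0.25) + 0.27·log₂(1/0.27) + 0.11·log₂(1/0.11) = 1.8910 bits.
RT = 215 + 100 × 1.8910 = 404.10 ms.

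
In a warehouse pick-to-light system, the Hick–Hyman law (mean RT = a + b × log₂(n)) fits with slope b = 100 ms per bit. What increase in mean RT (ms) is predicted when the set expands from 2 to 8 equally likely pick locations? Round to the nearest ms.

200 ms

ΔRT = (a + b log₂ n₂) − (a + b log₂ n₁) = b·(log₂ n₂ − log₂ n₁).
log₂(8) − log₂(2) = log₂(8/2) = log₂(4) = 2.
ΔRT = 100 × 2.0000 = 200.000 ms.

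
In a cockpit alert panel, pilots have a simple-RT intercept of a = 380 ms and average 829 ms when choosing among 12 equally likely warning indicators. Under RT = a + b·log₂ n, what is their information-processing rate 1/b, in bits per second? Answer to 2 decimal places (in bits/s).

7.98 bits/s

b = (829 − 380)/log₂ 12 = 449/3.5850 = 125.245 ms per bit = 0.12525 s/bit; the reciprocal is 7.984 bits/s.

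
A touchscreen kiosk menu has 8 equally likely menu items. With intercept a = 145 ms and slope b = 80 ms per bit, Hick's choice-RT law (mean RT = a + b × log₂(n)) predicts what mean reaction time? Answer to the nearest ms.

385 ms

log₂(8) = 3 bits, so RT = 145 + 80 × 3 ≈ 385.000 ms.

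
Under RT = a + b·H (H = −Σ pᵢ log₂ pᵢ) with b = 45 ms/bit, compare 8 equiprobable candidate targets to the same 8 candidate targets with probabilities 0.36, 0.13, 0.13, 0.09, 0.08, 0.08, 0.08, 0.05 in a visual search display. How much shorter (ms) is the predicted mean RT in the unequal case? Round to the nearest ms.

14 ms

Equiprobable entropy H₀ = log₂ 8 = 3.0000 bits.
Skewed entropy H = −Σ pᵢ log₂ pᵢ = 2.6992 bits.
ΔRT = b·(H₀ − H) = 45 × 0.3008 = 13.54 ms.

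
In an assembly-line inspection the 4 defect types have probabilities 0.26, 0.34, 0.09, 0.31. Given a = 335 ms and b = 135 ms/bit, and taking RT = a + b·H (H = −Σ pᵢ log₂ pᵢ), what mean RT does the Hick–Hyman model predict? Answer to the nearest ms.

588 ms

H = 0.26·log₂(1/0.26) + 0.34·log₂(1/0.34) + 0.09·log₂(1/0.09) + 0.31·log₂(1/0.31) = 1.8709 bits.
RT = 335 + 135 × 1.8709 = 587.57 ms.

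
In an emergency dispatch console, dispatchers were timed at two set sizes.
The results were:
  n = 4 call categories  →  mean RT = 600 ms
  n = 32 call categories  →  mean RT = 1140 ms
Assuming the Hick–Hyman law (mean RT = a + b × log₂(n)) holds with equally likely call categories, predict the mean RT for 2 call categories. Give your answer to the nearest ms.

420 ms

Solve the two-equation system in a and b:
  b = (1140 − 600) / (log₂ 32 − log₂ 4) = 540 / (5 − 2) = 180 ms/bit
  a = 600 − 180 × 2 = 240 ms
Then RT(2) = 240 + 180 × log₂ 2 = 240 + 180 × 1 ≈ 420.000 ms.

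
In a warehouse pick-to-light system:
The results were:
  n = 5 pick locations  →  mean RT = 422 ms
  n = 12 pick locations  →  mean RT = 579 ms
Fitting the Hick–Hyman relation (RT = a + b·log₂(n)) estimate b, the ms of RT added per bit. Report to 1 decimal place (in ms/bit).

The slope on a log₂ axis is (579 − 422) / (3.5850 − 2.3219) = 124.304 ms/bit.

124.3 ms/bit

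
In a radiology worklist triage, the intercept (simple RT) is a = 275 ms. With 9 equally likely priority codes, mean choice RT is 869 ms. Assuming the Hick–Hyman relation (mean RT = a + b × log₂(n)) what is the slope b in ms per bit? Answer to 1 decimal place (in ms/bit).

187.4 ms/bit

9 alternatives carry log₂ 9 = 3.1699 bits; the choice cost is 869 − 275 = 594 ms, so b = 594/3.1699 = 187.386 ms/bit.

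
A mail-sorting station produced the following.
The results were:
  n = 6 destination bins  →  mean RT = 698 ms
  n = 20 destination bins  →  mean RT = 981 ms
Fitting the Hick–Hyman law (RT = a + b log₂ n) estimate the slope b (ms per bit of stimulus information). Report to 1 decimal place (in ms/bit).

Slope: b = (981 − 698) / (log₂ 20 − log₂ 6) = 283/1.7370 = 162.928 ms/bit.

162.9 ms/bit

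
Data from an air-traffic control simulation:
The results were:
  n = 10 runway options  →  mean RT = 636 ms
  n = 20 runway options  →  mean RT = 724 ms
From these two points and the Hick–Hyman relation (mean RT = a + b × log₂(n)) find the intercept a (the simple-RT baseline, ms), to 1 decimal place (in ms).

343.7 ms

The slope on a log₂ axis is (724 − 636) / (4.3219 − 3.3219) = 88.000 ms/bit.
Intercept: a = 636 − 88.000·log₂(10) = 343.670 ms.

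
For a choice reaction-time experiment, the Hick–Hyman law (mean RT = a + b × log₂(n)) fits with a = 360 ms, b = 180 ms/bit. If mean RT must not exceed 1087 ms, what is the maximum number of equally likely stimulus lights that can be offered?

16

Set 360 + 180·log₂ n ≤ 1087 → log₂ n ≤ (1087 − 360)/180 = 4.0389.
So n ≤ 2^4.0389 = 16.437; the largest integer n is 16.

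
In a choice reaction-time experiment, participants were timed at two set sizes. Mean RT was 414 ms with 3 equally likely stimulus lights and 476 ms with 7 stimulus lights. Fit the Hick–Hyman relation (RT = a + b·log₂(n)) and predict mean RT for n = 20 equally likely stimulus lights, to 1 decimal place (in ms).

552.8 ms

RT is linear in log₂ n, so two points fix the line:
  b = (476 − 414) / (log₂ 7 − log₂ 3) = 62 / (2.8074 − 1.5850) = 50.720 ms/bit
  a = 414 − 50.720 × 1.5850 = 333.610 ms
Then RT(20) = 333.610 + 50.720 × log₂ 20 = 333.610 + 50.720 × 4.3219 ≈ 552.819 ms.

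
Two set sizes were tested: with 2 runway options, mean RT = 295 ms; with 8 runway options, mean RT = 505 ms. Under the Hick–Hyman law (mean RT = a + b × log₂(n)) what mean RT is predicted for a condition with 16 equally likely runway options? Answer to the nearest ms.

With log₂ n on the abscissa the relation is linear; from the two conditions:
  b = (505 − 295) / (log₂ 8 − log₂ 2) = 210 / (3 − 1) = 105 ms/bit
  a = 295 − 105 × 1 = 190 ms
Then RT(16) = 190 + 105 × log₂ 16 = 190 + 105 × 4 ≈ 610.000 ms.

610 ms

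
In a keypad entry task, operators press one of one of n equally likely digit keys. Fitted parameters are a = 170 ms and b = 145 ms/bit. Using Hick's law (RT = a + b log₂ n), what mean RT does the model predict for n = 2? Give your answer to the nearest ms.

315 ms

log₂(2) = 1 bits, so RT = 170 + 145 × 1 ≈ 315.000 ms.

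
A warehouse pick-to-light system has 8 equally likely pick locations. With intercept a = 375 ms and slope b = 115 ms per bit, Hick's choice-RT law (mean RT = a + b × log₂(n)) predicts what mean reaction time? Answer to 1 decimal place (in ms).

log₂(8) = 3 bits, so RT = 375 + 115 × 3 ≈ 720.000 ms.

720.0 ms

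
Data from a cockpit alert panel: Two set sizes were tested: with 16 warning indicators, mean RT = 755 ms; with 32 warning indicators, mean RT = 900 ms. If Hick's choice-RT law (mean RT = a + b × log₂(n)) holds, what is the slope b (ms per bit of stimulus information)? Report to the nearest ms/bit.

145 ms/bit

The slope on a log₂ axis is (900 − 755) / (5 − 4) = 145 ms/bit.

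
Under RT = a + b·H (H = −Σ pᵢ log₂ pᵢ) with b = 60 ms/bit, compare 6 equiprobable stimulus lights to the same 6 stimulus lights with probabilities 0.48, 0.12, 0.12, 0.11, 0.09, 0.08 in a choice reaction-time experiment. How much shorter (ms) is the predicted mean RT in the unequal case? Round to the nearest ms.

Equiprobable entropy H₀ = log₂ 6 = 2.5850 bits.
Skewed entropy H = −Σ pᵢ log₂ pᵢ = 2.1969 bits.
ΔRT = b·(H₀ − H) = 60 × 0.3881 = 23.29 ms.

23 ms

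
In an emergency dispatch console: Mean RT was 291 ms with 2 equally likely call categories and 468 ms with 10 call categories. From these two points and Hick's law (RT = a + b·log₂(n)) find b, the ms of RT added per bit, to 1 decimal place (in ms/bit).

76.2 ms/bit

Slope: b = (468 − 291) / (log₂ 10 − log₂ 2) = 177/2.3219 = 76.230 ms/bit.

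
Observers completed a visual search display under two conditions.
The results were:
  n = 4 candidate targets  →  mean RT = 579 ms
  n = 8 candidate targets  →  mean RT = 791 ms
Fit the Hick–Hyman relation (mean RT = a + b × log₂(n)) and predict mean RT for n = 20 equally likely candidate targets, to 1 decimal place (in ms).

With log₂ n on the abscissa the relation is linear; from the two conditions:
  b = (791 − 579) / (log₂ 8 − log₂ 4) = 212 / (3 − 2) = 212.000 ms/bit
  a = 579 − 212.000 × 2 = 155.000 ms
Then RT(20) = 155.000 + 212.000 × log₂ 20 = 155.000 + 212.000 × 4.3219 ≈ 1071.249 ms.

1071.2 ms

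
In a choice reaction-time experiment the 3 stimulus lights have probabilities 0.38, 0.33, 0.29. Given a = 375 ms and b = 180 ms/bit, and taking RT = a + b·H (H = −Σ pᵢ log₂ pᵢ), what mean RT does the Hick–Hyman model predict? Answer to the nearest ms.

Entropy contributions −pᵢ log₂ pᵢ: 0.5305, 0.5278, 0.5179; sum H = 1.5762 bits.
RT = a + bH = 375 + 180·1.5762 = 658.71 ms.

659 ms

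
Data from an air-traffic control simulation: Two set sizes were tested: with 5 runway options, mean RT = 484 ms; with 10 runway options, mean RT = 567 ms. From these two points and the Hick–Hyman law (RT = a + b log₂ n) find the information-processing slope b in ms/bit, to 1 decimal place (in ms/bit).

83.0 ms/bit

The slope on a log₂ axis is (567 − 484) / (3.3219 − 2.3219) = 83.000 ms/bit.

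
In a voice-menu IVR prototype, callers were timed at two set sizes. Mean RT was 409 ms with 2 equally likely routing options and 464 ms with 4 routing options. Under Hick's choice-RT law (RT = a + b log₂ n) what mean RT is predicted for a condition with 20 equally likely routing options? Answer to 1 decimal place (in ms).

With log₂ n on the abscissa the relation is linear; from the two conditions:
  b = (464 − 409) / (log₂ 4 − log₂ 2) = 55 / (2 − 1) = 55.000 ms/bit
  a = 409 − 55.000 × 1 = 354.000 ms
Then RT(20) = 354.000 + 55.000 × log₂ 20 = 354.000 + 55.000 × 4.3219 ≈ 591.706 ms.

591.7 ms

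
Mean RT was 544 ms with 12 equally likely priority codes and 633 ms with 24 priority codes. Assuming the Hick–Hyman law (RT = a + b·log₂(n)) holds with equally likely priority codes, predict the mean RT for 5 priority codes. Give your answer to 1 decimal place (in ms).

With log₂ n on the abscissa the relation is linear; from the two conditions:
  b = (633 − 544) / (log₂ 24 − log₂ 12) = 89 / (4.5850 − 3.5850) = 89.000 ms/bit
  a = 544 − 89.000 × 3.5850 = 224.938 ms
Then RT(5) = 224.938 + 89.000 × log₂ 5 = 224.938 + 89.000 × 2.3219 ≈ 431.590 ms.

431.6 ms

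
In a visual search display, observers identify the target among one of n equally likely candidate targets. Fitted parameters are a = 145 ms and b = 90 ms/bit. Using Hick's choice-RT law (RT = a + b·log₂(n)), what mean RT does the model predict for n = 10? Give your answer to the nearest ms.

444 ms

log₂(10) = 3.3219 bits, so RT = 145 + 90 × 3.3219 ≈ 443.974 ms.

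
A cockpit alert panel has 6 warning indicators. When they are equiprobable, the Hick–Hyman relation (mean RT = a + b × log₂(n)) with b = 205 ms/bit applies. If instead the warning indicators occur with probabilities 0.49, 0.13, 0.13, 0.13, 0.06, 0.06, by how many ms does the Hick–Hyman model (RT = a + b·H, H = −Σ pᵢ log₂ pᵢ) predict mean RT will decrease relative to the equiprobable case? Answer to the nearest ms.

The RT saving is b·ΔH. Equiprobable H₀ = log₂(6) = 2.5850 bits; with the given probabilities H = 2.1393 bits.
b·(H₀ − H) = 205 × (2.5850 − 2.1393) = 91.36 ms.

91 ms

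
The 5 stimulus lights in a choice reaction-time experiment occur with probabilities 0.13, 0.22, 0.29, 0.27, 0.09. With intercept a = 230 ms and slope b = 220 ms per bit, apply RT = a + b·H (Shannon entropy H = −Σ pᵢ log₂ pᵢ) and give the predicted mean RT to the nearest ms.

715 ms

H = 0.13·log₂(1/0.13) + 0.22·log₂(1/0.22) + 0.29·log₂(1/0.29) + 0.27·log₂(1/0.27) + 0.09·log₂(1/0.09) = 2.2038 bits.
RT = 230 + 220 × 2.2038 = 714.84 ms.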